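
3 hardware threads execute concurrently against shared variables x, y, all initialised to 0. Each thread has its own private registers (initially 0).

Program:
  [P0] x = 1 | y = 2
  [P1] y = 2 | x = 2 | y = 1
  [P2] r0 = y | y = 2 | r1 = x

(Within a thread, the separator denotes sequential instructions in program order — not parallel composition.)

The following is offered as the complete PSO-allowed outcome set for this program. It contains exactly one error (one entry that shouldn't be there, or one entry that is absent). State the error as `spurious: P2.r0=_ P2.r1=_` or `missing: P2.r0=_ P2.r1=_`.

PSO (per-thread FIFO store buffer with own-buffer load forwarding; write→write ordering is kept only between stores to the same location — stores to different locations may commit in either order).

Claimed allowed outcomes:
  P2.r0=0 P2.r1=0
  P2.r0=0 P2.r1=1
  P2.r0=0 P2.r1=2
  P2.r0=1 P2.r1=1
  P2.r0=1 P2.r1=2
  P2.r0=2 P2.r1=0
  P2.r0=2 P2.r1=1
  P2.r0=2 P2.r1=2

outcome vector order: (P2.r0,P2.r1)
under PSO → 0/0 0/1 0/2 1/0 1/1 1/2 2/0 2/1 2/2
PSO∖claimed = {1/0}

missing: P2.r0=1 P2.r1=0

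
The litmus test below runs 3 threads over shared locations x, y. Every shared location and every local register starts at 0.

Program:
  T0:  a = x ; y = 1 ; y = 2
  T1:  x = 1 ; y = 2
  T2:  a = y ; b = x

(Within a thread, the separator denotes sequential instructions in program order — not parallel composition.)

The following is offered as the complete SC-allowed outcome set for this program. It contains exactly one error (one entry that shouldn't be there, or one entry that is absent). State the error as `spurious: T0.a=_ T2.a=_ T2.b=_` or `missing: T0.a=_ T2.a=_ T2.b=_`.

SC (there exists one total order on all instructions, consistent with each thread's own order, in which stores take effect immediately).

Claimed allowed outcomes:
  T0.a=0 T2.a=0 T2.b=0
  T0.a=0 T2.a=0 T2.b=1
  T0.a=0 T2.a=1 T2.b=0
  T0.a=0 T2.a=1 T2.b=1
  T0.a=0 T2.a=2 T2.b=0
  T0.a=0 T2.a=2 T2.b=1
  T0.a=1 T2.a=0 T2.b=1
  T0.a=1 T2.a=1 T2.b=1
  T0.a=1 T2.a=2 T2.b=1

missing: T0.a=1 T2.a=0 T2.b=0

outcome vector order: (T0.a,T2.a,T2.b)
[SC] allowed = {000, 001, 010, 011, 020, 021, 100, 101, 111, 121}
SC∖claimed = {100}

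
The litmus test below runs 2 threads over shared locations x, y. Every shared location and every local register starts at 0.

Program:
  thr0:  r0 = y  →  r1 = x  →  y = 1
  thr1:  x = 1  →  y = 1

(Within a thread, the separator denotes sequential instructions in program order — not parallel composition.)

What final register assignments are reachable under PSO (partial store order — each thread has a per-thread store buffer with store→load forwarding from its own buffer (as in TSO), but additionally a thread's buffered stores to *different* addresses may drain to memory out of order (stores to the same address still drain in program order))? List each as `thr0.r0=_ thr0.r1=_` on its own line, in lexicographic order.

thr0.r0=0 thr0.r1=0
thr0.r0=0 thr0.r1=1
thr0.r0=1 thr0.r1=0
thr0.r0=1 thr0.r1=1

outcome vector order: (thr0.r0,thr0.r1)
|PSO outcomes| = 4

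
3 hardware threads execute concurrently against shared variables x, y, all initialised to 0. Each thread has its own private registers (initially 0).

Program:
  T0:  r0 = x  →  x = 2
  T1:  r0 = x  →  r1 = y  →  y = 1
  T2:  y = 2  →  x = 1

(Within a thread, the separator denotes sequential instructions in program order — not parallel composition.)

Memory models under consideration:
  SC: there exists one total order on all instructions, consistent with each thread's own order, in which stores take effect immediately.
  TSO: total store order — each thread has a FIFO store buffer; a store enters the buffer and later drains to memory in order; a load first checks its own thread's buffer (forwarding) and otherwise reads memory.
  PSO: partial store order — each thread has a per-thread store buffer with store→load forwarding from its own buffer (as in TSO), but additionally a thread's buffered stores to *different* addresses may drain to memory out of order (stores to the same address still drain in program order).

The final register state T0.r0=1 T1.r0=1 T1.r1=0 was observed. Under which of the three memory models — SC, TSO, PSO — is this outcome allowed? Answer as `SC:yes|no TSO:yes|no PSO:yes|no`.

outcome vector order: (T0.r0,T1.r0,T1.r1)
[SC] allowed = {<0 0 0>, <0 0 2>, <0 1 2>, <0 2 0>, <0 2 2>, <1 0 0>, <1 0 2>, <1 1 2>, <1 2 2>}
[TSO] allowed = {<0 0 0>, <0 0 2>, <0 1 2>, <0 2 0>, <0 2 2>, <1 0 0>, <1 0 2>, <1 1 2>, <1 2 2>}
[PSO] allowed = {<0 0 0>, <0 0 2>, <0 1 0>, <0 1 2>, <0 2 0>, <0 2 2>, <1 0 0>, <1 0 2>, <1 1 0>, <1 1 2>, <1 2 0>, <1 2 2>}
target <1 1 0> ∈ {PSO}

SC:no TSO:no PSO:yes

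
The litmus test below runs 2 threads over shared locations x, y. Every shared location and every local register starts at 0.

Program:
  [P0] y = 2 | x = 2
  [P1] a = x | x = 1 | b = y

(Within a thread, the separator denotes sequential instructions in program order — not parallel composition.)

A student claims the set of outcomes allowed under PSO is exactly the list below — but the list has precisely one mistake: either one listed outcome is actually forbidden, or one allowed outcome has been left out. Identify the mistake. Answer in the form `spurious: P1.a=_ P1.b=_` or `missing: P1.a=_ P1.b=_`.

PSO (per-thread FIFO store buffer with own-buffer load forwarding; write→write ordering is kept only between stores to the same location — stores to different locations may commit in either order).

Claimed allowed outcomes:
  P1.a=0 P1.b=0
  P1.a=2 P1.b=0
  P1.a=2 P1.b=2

missing: P1.a=0 P1.b=2

outcome vector order: (P1.a,P1.b)
under PSO → <0 0> <0 2> <2 0> <2 2>
PSO∖claimed = {<0 2>}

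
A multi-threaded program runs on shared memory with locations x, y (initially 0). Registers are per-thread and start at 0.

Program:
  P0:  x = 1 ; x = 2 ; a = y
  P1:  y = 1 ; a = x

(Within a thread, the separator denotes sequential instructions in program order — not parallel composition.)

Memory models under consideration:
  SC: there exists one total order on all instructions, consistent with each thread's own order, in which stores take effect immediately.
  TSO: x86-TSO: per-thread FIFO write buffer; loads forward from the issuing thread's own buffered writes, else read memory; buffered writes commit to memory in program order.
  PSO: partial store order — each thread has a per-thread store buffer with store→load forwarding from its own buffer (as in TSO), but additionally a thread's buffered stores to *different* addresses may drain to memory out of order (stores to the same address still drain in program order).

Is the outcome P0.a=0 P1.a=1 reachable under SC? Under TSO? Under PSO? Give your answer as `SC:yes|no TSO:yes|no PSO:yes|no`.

outcome vector order: (P0.a,P1.a)
SC (4): 0/2; 1/0; 1/1; 1/2
TSO (6): 0/0; 0/1; 0/2; 1/0; 1/1; 1/2
PSO (6): 0/0; 0/1; 0/2; 1/0; 1/1; 1/2
target 0/1 ∈ {TSO,PSO}

SC:no TSO:yes PSO:yes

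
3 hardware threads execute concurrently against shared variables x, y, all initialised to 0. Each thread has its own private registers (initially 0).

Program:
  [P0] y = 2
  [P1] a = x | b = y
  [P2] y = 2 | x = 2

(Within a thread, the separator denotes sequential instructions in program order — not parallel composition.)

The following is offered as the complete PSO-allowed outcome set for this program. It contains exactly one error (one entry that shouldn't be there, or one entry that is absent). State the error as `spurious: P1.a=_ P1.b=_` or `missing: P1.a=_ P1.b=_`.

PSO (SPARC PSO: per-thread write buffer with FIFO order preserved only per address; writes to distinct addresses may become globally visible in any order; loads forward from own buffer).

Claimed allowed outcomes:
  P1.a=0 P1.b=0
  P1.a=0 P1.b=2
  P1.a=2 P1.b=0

outcome vector order: (P1.a,P1.b)
[PSO] allowed = {0/0; 0/2; 2/0; 2/2}
PSO∖claimed = {2/2}

missing: P1.a=2 P1.b=2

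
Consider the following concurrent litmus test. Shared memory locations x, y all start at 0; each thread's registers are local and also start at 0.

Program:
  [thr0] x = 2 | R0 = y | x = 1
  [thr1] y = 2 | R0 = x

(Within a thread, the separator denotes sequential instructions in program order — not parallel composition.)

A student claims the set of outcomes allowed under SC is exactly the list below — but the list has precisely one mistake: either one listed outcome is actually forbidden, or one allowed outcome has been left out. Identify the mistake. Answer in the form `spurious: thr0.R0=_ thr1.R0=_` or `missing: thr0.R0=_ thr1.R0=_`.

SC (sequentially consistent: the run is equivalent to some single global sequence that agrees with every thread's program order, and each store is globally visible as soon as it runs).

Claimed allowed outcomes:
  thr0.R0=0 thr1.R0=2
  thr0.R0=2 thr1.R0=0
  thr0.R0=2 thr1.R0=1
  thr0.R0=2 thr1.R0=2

missing: thr0.R0=0 thr1.R0=1

outcome vector order: (thr0.R0,thr1.R0)
SC: 5 outcomes — {(0,1) (0,2) (2,0) (2,1) (2,2)}
SC∖claimed = {(0,1)}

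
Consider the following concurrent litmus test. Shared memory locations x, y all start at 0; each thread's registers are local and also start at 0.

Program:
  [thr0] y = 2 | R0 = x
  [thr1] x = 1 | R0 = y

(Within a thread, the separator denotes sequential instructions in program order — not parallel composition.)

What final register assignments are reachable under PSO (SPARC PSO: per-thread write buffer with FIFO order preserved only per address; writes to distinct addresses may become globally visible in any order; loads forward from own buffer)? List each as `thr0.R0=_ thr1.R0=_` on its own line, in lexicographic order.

outcome vector order: (thr0.R0,thr1.R0)
|PSO outcomes| = 4

thr0.R0=0 thr1.R0=0
thr0.R0=0 thr1.R0=2
thr0.R0=1 thr1.R0=0
thr0.R0=1 thr1.R0=2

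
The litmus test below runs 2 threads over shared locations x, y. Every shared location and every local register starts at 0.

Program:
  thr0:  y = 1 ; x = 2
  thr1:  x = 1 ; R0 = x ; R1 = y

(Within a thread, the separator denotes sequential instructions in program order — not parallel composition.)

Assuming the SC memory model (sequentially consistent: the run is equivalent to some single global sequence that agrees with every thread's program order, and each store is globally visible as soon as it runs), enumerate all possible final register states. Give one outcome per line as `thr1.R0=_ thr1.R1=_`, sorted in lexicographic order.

outcome vector order: (thr1.R0,thr1.R1)
|SC outcomes| = 3

thr1.R0=1 thr1.R1=0
thr1.R0=1 thr1.R1=1
thr1.R0=2 thr1.R1=1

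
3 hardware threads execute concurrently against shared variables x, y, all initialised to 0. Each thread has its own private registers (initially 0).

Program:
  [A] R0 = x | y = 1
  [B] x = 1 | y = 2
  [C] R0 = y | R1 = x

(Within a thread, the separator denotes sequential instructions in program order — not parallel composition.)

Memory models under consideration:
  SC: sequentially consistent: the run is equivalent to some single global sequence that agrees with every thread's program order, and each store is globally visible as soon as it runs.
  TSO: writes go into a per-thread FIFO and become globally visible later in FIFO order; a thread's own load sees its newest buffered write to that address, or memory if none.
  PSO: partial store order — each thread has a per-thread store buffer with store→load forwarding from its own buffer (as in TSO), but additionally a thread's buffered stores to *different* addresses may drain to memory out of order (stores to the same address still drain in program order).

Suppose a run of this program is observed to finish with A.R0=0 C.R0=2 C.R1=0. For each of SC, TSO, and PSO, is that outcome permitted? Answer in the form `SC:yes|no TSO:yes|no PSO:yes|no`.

SC:no TSO:no PSO:yes

outcome vector order: (A.R0,C.R0,C.R1)
[SC] allowed = {<0 0 0>, <0 0 1>, <0 1 0>, <0 1 1>, <0 2 1>, <1 0 0>, <1 0 1>, <1 1 1>, <1 2 1>}
[TSO] allowed = {<0 0 0>, <0 0 1>, <0 1 0>, <0 1 1>, <0 2 1>, <1 0 0>, <1 0 1>, <1 1 1>, <1 2 1>}
[PSO] allowed = {<0 0 0>, <0 0 1>, <0 1 0>, <0 1 1>, <0 2 0>, <0 2 1>, <1 0 0>, <1 0 1>, <1 1 1>, <1 2 0>, <1 2 1>}
target <0 2 0> ∈ {PSO}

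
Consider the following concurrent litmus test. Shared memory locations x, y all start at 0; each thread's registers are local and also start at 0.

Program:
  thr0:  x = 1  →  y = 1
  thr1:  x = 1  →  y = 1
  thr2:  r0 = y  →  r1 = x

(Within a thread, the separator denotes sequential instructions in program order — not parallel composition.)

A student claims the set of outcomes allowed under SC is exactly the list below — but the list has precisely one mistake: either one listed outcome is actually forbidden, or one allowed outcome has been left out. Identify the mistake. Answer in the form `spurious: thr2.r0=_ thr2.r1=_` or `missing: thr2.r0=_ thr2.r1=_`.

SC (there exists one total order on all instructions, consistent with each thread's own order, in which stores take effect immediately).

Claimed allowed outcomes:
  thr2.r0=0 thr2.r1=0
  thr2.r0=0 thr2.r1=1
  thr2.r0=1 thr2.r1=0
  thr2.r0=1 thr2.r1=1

outcome vector order: (thr2.r0,thr2.r1)
SC (3): 00; 01; 11
claimed∖SC = {10}

spurious: thr2.r0=1 thr2.r1=0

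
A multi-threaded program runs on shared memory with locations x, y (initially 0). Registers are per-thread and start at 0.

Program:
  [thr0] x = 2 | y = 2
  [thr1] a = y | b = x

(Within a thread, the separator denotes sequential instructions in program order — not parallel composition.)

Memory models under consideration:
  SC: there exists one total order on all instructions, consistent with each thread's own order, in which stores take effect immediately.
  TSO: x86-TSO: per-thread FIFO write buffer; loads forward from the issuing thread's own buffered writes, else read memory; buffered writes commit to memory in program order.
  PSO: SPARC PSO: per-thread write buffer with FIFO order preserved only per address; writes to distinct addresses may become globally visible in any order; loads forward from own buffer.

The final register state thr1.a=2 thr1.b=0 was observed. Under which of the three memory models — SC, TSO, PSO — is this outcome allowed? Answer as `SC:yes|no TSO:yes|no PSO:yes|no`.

outcome vector order: (thr1.a,thr1.b)
SC: 3 outcomes — {0/0 0/2 2/2}
TSO: 3 outcomes — {0/0 0/2 2/2}
PSO: 4 outcomes — {0/0 0/2 2/0 2/2}
target 2/0 ∈ {PSO}

SC:no TSO:no PSO:yes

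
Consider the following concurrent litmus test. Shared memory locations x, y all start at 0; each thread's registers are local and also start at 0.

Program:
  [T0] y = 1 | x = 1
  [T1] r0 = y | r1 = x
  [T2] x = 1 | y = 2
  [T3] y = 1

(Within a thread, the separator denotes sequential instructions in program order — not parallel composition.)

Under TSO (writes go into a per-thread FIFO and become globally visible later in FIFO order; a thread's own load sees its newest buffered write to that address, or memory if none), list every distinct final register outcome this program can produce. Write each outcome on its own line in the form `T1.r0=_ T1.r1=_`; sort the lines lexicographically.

T1.r0=0 T1.r1=0
T1.r0=0 T1.r1=1
T1.r0=1 T1.r1=0
T1.r0=1 T1.r1=1
T1.r0=2 T1.r1=1

outcome vector order: (T1.r0,T1.r1)
|TSO outcomes| = 5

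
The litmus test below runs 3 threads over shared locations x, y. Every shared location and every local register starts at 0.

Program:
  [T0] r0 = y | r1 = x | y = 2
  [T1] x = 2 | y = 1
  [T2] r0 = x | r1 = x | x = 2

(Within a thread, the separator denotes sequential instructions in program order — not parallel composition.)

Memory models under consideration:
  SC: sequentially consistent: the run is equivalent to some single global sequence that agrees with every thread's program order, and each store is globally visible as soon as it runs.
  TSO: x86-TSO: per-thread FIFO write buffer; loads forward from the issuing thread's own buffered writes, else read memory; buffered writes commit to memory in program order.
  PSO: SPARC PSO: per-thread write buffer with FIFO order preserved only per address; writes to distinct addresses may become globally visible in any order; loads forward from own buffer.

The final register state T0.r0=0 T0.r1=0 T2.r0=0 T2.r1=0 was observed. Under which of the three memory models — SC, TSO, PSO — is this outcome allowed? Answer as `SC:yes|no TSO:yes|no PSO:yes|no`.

SC:yes TSO:yes PSO:yes

outcome vector order: (T0.r0,T0.r1,T2.r0,T2.r1)
SC: 9 outcomes — {<0 0 0 0> <0 0 0 2> <0 0 2 2> <0 2 0 0> <0 2 0 2> <0 2 2 2> <1 2 0 0> <1 2 0 2> <1 2 2 2>}
TSO: 9 outcomes — {<0 0 0 0> <0 0 0 2> <0 0 2 2> <0 2 0 0> <0 2 0 2> <0 2 2 2> <1 2 0 0> <1 2 0 2> <1 2 2 2>}
PSO: 12 outcomes — {<0 0 0 0> <0 0 0 2> <0 0 2 2> <0 2 0 0> <0 2 0 2> <0 2 2 2> <1 0 0 0> <1 0 0 2> <1 0 2 2> <1 2 0 0> <1 2 0 2> <1 2 2 2>}
target <0 0 0 0> ∈ {SC,TSO,PSO}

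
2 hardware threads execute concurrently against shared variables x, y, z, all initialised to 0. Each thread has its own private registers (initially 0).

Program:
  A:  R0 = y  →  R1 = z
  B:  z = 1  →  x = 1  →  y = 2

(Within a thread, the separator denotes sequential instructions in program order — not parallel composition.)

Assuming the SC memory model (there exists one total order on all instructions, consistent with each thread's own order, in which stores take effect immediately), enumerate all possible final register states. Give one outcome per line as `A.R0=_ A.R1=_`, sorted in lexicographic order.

A.R0=0 A.R1=0
A.R0=0 A.R1=1
A.R0=2 A.R1=1

outcome vector order: (A.R0,A.R1)
|SC outcomes| = 3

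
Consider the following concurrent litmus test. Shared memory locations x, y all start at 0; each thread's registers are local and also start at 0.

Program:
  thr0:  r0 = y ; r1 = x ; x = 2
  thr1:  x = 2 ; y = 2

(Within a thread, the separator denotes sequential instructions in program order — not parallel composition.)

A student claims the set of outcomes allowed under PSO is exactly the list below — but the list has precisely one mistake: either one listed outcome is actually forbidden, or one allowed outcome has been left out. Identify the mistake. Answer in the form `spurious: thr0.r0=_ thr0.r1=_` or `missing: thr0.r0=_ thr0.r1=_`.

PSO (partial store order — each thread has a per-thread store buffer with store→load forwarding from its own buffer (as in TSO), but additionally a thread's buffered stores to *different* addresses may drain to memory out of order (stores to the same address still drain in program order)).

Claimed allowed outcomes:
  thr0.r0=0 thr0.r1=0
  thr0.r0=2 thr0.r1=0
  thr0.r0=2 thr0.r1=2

outcome vector order: (thr0.r0,thr0.r1)
[PSO] allowed = {0/0; 0/2; 2/0; 2/2}
PSO∖claimed = {0/2}

missing: thr0.r0=0 thr0.r1=2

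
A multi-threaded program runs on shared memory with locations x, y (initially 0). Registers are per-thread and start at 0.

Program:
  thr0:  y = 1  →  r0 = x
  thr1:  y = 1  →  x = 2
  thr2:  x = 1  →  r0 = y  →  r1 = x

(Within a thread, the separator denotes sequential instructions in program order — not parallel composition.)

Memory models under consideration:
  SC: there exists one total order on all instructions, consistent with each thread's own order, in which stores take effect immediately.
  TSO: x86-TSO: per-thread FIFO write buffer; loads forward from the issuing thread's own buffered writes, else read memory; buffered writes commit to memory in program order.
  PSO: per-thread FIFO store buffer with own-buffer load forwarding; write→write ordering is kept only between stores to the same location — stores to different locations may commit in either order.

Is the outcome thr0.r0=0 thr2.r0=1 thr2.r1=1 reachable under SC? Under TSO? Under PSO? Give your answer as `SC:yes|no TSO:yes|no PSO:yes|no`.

SC:yes TSO:yes PSO:yes

outcome vector order: (thr0.r0,thr2.r0,thr2.r1)
SC (10): 0/1/1 0/1/2 1/0/1 1/0/2 1/1/1 1/1/2 2/0/1 2/0/2 2/1/1 2/1/2
TSO (12): 0/0/1 0/0/2 0/1/1 0/1/2 1/0/1 1/0/2 1/1/1 1/1/2 2/0/1 2/0/2 2/1/1 2/1/2
PSO (12): 0/0/1 0/0/2 0/1/1 0/1/2 1/0/1 1/0/2 1/1/1 1/1/2 2/0/1 2/0/2 2/1/1 2/1/2
target 0/1/1 ∈ {SC,TSO,PSO}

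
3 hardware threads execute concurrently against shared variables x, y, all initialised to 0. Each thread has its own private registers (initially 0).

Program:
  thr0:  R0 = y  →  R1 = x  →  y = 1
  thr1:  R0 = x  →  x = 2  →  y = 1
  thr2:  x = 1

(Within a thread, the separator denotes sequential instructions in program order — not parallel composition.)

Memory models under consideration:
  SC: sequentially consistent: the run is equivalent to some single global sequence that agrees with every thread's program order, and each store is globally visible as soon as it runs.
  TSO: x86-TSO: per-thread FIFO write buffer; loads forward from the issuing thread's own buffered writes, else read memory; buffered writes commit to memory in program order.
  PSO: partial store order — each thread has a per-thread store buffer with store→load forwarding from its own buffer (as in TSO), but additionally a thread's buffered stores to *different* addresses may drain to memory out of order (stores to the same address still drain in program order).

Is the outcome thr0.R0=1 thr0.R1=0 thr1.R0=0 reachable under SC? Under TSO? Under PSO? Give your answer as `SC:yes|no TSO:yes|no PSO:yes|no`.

outcome vector order: (thr0.R0,thr0.R1,thr1.R0)
SC (9): <0 0 0>, <0 0 1>, <0 1 0>, <0 1 1>, <0 2 0>, <0 2 1>, <1 1 0>, <1 2 0>, <1 2 1>
TSO (9): <0 0 0>, <0 0 1>, <0 1 0>, <0 1 1>, <0 2 0>, <0 2 1>, <1 1 0>, <1 2 0>, <1 2 1>
PSO (11): <0 0 0>, <0 0 1>, <0 1 0>, <0 1 1>, <0 2 0>, <0 2 1>, <1 0 0>, <1 1 0>, <1 1 1>, <1 2 0>, <1 2 1>
target <1 0 0> ∈ {PSO}

SC:no TSO:no PSO:yes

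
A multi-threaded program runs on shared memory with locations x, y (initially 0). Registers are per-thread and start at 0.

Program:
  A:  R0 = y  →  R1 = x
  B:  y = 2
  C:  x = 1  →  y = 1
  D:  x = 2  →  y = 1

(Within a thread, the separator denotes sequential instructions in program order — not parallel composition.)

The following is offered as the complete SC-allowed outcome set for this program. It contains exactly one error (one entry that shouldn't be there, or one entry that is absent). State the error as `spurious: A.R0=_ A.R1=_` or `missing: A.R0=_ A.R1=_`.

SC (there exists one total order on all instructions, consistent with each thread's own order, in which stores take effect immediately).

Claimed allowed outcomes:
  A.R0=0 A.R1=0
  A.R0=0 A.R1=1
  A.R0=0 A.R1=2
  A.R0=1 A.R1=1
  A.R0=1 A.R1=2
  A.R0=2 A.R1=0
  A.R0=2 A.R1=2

outcome vector order: (A.R0,A.R1)
under SC → <0 0> <0 1> <0 2> <1 1> <1 2> <2 0> <2 1> <2 2>
SC∖claimed = {<2 1>}

missing: A.R0=2 A.R1=1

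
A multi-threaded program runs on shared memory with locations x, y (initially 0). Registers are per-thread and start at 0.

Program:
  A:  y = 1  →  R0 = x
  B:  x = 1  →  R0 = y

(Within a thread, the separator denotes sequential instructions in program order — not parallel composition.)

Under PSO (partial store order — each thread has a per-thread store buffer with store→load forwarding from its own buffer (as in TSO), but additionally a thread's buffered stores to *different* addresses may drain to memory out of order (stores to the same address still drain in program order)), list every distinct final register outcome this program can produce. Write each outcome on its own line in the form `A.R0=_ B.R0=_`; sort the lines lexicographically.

outcome vector order: (A.R0,B.R0)
|PSO outcomes| = 4

A.R0=0 B.R0=0
A.R0=0 B.R0=1
A.R0=1 B.R0=0
A.R0=1 B.R0=1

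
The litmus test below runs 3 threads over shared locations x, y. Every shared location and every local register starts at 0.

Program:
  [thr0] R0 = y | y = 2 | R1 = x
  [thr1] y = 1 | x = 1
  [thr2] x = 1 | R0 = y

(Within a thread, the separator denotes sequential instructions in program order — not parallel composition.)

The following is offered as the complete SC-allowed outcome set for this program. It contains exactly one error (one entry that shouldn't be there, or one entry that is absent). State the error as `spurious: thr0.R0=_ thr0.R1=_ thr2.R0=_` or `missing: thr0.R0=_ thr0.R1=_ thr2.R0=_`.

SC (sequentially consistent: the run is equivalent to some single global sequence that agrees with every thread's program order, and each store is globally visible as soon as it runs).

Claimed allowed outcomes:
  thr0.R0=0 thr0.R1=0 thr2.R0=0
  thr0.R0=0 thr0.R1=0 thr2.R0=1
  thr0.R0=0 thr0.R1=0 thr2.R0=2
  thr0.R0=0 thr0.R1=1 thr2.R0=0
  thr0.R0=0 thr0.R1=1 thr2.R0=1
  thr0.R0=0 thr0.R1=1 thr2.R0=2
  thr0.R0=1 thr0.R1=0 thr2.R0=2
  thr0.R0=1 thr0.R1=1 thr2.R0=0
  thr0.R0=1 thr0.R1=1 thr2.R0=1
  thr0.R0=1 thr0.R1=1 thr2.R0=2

spurious: thr0.R0=0 thr0.R1=0 thr2.R0=0

outcome vector order: (thr0.R0,thr0.R1,thr2.R0)
under SC → 0/0/1 0/0/2 0/1/0 0/1/1 0/1/2 1/0/2 1/1/0 1/1/1 1/1/2
claimed∖SC = {0/0/0}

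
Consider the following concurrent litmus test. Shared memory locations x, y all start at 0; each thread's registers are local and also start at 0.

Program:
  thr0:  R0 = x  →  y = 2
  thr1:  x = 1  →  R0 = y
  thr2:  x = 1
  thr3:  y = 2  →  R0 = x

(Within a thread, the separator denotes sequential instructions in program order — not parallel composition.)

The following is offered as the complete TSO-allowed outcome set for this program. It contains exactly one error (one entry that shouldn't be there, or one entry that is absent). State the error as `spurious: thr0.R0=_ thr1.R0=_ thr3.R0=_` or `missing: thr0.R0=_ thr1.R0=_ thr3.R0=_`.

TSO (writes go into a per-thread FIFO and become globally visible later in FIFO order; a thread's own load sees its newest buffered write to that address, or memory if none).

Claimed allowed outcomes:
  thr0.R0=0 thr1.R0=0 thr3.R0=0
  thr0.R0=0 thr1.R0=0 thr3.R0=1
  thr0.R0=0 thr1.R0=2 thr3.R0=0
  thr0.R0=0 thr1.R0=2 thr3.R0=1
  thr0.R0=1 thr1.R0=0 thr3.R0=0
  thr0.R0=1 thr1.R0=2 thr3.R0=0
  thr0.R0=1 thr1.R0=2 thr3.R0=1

missing: thr0.R0=1 thr1.R0=0 thr3.R0=1

outcome vector order: (thr0.R0,thr1.R0,thr3.R0)
TSO: 8 outcomes — {0/0/0, 0/0/1, 0/2/0, 0/2/1, 1/0/0, 1/0/1, 1/2/0, 1/2/1}
TSO∖claimed = {1/0/1}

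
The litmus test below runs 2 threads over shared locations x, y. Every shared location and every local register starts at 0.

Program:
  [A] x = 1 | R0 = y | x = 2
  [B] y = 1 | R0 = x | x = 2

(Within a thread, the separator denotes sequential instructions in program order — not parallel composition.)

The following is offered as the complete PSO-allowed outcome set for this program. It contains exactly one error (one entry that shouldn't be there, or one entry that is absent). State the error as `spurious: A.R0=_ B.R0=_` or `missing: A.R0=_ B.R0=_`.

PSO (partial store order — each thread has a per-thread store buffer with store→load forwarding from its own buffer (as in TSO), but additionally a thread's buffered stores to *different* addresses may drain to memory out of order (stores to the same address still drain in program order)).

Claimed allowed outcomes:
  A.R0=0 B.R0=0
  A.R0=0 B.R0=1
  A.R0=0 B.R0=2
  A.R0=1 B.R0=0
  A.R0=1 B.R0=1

missing: A.R0=1 B.R0=2

outcome vector order: (A.R0,B.R0)
PSO: 6 outcomes — {00 01 02 10 11 12}
PSO∖claimed = {12}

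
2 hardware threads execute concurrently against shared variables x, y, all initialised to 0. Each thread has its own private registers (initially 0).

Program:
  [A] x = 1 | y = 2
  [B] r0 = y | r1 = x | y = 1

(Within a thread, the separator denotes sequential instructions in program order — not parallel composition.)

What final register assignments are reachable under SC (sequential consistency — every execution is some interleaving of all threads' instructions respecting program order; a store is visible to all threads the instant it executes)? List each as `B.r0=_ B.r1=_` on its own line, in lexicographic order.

B.r0=0 B.r1=0
B.r0=0 B.r1=1
B.r0=2 B.r1=1

outcome vector order: (B.r0,B.r1)
|SC outcomes| = 3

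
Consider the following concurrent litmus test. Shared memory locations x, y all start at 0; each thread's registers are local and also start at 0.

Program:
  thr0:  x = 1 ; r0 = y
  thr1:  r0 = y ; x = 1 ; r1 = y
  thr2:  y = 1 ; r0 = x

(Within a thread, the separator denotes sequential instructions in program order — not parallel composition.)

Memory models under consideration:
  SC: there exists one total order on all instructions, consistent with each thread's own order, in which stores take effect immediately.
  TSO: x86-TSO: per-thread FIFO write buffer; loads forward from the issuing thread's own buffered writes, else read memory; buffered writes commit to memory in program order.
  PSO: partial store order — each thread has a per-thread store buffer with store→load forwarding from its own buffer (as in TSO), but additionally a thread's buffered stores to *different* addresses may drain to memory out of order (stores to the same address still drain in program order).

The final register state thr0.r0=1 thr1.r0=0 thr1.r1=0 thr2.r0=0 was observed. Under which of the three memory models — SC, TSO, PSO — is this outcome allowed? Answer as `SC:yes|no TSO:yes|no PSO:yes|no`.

outcome vector order: (thr0.r0,thr1.r0,thr1.r1,thr2.r0)
SC: 8 outcomes — {<0 0 0 1>, <0 0 1 1>, <0 1 1 1>, <1 0 0 1>, <1 0 1 0>, <1 0 1 1>, <1 1 1 0>, <1 1 1 1>}
TSO: 12 outcomes — {<0 0 0 0>, <0 0 0 1>, <0 0 1 0>, <0 0 1 1>, <0 1 1 0>, <0 1 1 1>, <1 0 0 0>, <1 0 0 1>, <1 0 1 0>, <1 0 1 1>, <1 1 1 0>, <1 1 1 1>}
PSO: 12 outcomes — {<0 0 0 0>, <0 0 0 1>, <0 0 1 0>, <0 0 1 1>, <0 1 1 0>, <0 1 1 1>, <1 0 0 0>, <1 0 0 1>, <1 0 1 0>, <1 0 1 1>, <1 1 1 0>, <1 1 1 1>}
target <1 0 0 0> ∈ {TSO,PSO}

SC:no TSO:yes PSO:yes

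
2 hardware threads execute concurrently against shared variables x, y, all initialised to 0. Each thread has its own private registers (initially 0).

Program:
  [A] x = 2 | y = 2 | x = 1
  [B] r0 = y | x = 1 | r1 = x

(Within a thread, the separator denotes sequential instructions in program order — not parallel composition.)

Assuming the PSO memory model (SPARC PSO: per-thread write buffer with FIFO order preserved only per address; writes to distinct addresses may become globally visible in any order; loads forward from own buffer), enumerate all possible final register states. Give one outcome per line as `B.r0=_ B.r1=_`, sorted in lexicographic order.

B.r0=0 B.r1=1
B.r0=0 B.r1=2
B.r0=2 B.r1=1
B.r0=2 B.r1=2

outcome vector order: (B.r0,B.r1)
|PSO outcomes| = 4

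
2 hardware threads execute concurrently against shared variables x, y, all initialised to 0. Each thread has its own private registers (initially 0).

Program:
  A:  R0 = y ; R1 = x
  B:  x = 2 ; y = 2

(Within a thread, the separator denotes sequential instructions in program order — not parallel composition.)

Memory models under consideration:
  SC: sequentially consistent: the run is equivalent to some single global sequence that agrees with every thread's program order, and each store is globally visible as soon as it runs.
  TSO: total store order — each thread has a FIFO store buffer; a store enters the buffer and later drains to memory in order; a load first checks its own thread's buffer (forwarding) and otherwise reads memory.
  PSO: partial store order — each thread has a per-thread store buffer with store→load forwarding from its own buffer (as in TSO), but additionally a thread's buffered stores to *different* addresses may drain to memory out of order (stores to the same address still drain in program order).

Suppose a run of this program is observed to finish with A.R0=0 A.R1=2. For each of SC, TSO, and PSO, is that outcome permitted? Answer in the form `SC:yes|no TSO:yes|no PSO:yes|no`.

outcome vector order: (A.R0,A.R1)
[SC] allowed = {(0,0), (0,2), (2,2)}
[TSO] allowed = {(0,0), (0,2), (2,2)}
[PSO] allowed = {(0,0), (0,2), (2,0), (2,2)}
target (0,2) ∈ {SC,TSO,PSO}

SC:yes TSO:yes PSO:yes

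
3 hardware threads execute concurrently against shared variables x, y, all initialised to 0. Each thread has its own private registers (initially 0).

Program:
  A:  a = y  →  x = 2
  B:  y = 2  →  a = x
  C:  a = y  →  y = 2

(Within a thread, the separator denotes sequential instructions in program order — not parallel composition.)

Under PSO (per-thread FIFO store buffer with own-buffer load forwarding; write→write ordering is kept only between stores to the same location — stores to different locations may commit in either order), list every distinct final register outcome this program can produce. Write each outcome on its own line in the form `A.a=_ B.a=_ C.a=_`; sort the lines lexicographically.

outcome vector order: (A.a,B.a,C.a)
|PSO outcomes| = 8

A.a=0 B.a=0 C.a=0
A.a=0 B.a=0 C.a=2
A.a=0 B.a=2 C.a=0
A.a=0 B.a=2 C.a=2
A.a=2 B.a=0 C.a=0
A.a=2 B.a=0 C.a=2
A.a=2 B.a=2 C.a=0
A.a=2 B.a=2 C.a=2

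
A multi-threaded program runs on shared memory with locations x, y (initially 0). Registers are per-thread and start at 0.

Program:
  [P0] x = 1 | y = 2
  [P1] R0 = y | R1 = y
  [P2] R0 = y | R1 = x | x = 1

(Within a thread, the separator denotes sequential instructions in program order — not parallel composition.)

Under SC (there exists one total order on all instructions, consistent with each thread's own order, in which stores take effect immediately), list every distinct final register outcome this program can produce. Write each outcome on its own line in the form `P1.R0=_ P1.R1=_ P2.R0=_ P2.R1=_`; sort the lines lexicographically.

outcome vector order: (P1.R0,P1.R1,P2.R0,P2.R1)
|SC outcomes| = 9

P1.R0=0 P1.R1=0 P2.R0=0 P2.R1=0
P1.R0=0 P1.R1=0 P2.R0=0 P2.R1=1
P1.R0=0 P1.R1=0 P2.R0=2 P2.R1=1
P1.R0=0 P1.R1=2 P2.R0=0 P2.R1=0
P1.R0=0 P1.R1=2 P2.R0=0 P2.R1=1
P1.R0=0 P1.R1=2 P2.R0=2 P2.R1=1
P1.R0=2 P1.R1=2 P2.R0=0 P2.R1=0
P1.R0=2 P1.R1=2 P2.R0=0 P2.R1=1
P1.R0=2 P1.R1=2 P2.R0=2 P2.R1=1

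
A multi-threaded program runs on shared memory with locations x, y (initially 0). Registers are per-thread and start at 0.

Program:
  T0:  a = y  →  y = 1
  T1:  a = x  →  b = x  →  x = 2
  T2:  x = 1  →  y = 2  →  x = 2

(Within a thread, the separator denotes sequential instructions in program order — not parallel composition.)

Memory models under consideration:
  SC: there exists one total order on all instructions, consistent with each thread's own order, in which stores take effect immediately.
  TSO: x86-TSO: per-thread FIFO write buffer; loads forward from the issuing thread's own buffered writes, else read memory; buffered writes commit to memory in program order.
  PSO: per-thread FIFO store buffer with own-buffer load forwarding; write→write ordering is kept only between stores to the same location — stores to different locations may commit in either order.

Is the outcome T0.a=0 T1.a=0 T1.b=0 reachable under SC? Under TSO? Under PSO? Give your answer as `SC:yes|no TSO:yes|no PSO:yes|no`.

SC:yes TSO:yes PSO:yes

outcome vector order: (T0.a,T1.a,T1.b)
SC: 12 outcomes — {(0,0,0) (0,0,1) (0,0,2) (0,1,1) (0,1,2) (0,2,2) (2,0,0) (2,0,1) (2,0,2) (2,1,1) (2,1,2) (2,2,2)}
TSO: 12 outcomes — {(0,0,0) (0,0,1) (0,0,2) (0,1,1) (0,1,2) (0,2,2) (2,0,0) (2,0,1) (2,0,2) (2,1,1) (2,1,2) (2,2,2)}
PSO: 12 outcomes — {(0,0,0) (0,0,1) (0,0,2) (0,1,1) (0,1,2) (0,2,2) (2,0,0) (2,0,1) (2,0,2) (2,1,1) (2,1,2) (2,2,2)}
target (0,0,0) ∈ {SC,TSO,PSO}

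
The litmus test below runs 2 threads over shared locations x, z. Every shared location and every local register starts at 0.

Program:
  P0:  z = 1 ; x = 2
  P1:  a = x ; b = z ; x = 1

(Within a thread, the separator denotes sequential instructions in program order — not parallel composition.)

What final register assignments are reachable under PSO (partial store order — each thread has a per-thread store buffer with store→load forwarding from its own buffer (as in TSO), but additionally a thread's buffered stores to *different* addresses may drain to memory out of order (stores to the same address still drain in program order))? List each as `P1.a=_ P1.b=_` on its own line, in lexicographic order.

outcome vector order: (P1.a,P1.b)
|PSO outcomes| = 4

P1.a=0 P1.b=0
P1.a=0 P1.b=1
P1.a=2 P1.b=0
P1.a=2 P1.b=1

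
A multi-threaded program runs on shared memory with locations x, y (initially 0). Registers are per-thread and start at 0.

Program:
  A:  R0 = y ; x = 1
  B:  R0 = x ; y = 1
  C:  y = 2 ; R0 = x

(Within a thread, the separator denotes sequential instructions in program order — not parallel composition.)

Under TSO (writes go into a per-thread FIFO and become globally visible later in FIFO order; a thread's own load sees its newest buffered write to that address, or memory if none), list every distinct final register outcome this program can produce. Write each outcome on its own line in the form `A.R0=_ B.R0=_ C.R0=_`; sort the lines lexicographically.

A.R0=0 B.R0=0 C.R0=0
A.R0=0 B.R0=0 C.R0=1
A.R0=0 B.R0=1 C.R0=0
A.R0=0 B.R0=1 C.R0=1
A.R0=1 B.R0=0 C.R0=0
A.R0=1 B.R0=0 C.R0=1
A.R0=2 B.R0=0 C.R0=0
A.R0=2 B.R0=0 C.R0=1
A.R0=2 B.R0=1 C.R0=0
A.R0=2 B.R0=1 C.R0=1

outcome vector order: (A.R0,B.R0,C.R0)
|TSO outcomes| = 10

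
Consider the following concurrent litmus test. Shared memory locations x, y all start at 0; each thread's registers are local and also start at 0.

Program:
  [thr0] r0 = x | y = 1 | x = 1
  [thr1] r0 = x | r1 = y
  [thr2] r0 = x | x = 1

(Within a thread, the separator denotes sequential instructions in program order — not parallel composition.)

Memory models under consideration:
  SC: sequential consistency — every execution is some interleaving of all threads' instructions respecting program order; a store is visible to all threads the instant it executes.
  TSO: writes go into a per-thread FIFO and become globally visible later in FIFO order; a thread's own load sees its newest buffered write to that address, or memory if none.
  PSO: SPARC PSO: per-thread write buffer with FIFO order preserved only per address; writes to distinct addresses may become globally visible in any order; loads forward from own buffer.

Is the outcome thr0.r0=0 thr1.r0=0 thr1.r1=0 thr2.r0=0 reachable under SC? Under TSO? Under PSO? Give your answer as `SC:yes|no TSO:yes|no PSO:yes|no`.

SC:yes TSO:yes PSO:yes

outcome vector order: (thr0.r0,thr1.r0,thr1.r1,thr2.r0)
SC (11): 0/0/0/0; 0/0/0/1; 0/0/1/0; 0/0/1/1; 0/1/0/0; 0/1/1/0; 0/1/1/1; 1/0/0/0; 1/0/1/0; 1/1/0/0; 1/1/1/0
TSO (11): 0/0/0/0; 0/0/0/1; 0/0/1/0; 0/0/1/1; 0/1/0/0; 0/1/1/0; 0/1/1/1; 1/0/0/0; 1/0/1/0; 1/1/0/0; 1/1/1/0
PSO (12): 0/0/0/0; 0/0/0/1; 0/0/1/0; 0/0/1/1; 0/1/0/0; 0/1/0/1; 0/1/1/0; 0/1/1/1; 1/0/0/0; 1/0/1/0; 1/1/0/0; 1/1/1/0
target 0/0/0/0 ∈ {SC,TSO,PSO}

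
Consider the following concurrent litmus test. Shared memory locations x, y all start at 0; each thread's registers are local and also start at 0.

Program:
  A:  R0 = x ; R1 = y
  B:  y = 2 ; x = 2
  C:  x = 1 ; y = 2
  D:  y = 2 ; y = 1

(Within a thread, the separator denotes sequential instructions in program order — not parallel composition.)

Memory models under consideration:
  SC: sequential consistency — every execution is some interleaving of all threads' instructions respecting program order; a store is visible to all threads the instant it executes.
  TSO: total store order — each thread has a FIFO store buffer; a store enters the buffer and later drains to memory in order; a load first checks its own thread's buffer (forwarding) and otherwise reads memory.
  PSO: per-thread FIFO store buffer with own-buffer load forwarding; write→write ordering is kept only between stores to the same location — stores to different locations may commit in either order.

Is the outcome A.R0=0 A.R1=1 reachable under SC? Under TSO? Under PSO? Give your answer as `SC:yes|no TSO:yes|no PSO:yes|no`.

SC:yes TSO:yes PSO:yes

outcome vector order: (A.R0,A.R1)
under SC → 00, 01, 02, 10, 11, 12, 21, 22
under TSO → 00, 01, 02, 10, 11, 12, 21, 22
under PSO → 00, 01, 02, 10, 11, 12, 20, 21, 22
target 01 ∈ {SC,TSO,PSO}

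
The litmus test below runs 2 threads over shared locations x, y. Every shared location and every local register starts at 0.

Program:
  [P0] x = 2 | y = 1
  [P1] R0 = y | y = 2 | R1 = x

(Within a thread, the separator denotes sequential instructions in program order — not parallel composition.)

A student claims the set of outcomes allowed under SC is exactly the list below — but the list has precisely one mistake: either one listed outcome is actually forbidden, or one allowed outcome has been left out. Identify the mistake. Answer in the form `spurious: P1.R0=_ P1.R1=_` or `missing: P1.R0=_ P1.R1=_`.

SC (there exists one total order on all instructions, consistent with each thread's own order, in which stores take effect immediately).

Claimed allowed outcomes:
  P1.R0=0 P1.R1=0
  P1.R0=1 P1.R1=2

missing: P1.R0=0 P1.R1=2

outcome vector order: (P1.R0,P1.R1)
SC: 3 outcomes — {<0 0>; <0 2>; <1 2>}
SC∖claimed = {<0 2>}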